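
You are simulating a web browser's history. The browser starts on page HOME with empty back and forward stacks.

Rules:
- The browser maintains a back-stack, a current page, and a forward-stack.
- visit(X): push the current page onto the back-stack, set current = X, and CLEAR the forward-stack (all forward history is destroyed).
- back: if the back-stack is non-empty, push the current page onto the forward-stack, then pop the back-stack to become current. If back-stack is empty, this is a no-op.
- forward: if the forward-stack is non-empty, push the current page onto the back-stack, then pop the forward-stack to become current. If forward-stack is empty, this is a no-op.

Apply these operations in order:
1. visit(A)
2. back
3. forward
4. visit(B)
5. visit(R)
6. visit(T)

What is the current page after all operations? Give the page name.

Answer: T

Derivation:
After 1 (visit(A)): cur=A back=1 fwd=0
After 2 (back): cur=HOME back=0 fwd=1
After 3 (forward): cur=A back=1 fwd=0
After 4 (visit(B)): cur=B back=2 fwd=0
After 5 (visit(R)): cur=R back=3 fwd=0
After 6 (visit(T)): cur=T back=4 fwd=0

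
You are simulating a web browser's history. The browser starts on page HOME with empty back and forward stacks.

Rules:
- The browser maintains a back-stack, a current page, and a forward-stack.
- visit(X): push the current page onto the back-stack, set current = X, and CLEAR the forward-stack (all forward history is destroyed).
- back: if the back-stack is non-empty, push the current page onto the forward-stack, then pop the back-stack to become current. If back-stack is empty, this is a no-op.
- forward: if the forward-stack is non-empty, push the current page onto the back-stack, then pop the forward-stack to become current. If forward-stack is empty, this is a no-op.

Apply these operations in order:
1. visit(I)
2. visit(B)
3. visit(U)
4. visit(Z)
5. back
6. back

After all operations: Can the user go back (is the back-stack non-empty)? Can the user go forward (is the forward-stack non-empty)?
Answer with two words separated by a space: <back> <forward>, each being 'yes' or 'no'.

Answer: yes yes

Derivation:
After 1 (visit(I)): cur=I back=1 fwd=0
After 2 (visit(B)): cur=B back=2 fwd=0
After 3 (visit(U)): cur=U back=3 fwd=0
After 4 (visit(Z)): cur=Z back=4 fwd=0
After 5 (back): cur=U back=3 fwd=1
After 6 (back): cur=B back=2 fwd=2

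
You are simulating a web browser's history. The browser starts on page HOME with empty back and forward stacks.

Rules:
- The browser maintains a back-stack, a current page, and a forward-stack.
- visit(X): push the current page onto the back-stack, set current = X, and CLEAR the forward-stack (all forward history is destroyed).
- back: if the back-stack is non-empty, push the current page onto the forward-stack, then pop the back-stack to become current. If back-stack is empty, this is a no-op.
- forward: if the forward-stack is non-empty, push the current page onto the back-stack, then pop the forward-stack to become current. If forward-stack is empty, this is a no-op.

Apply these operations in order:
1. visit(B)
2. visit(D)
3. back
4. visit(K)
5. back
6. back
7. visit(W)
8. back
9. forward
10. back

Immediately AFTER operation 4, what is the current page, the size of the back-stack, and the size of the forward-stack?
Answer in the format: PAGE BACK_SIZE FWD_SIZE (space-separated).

After 1 (visit(B)): cur=B back=1 fwd=0
After 2 (visit(D)): cur=D back=2 fwd=0
After 3 (back): cur=B back=1 fwd=1
After 4 (visit(K)): cur=K back=2 fwd=0

K 2 0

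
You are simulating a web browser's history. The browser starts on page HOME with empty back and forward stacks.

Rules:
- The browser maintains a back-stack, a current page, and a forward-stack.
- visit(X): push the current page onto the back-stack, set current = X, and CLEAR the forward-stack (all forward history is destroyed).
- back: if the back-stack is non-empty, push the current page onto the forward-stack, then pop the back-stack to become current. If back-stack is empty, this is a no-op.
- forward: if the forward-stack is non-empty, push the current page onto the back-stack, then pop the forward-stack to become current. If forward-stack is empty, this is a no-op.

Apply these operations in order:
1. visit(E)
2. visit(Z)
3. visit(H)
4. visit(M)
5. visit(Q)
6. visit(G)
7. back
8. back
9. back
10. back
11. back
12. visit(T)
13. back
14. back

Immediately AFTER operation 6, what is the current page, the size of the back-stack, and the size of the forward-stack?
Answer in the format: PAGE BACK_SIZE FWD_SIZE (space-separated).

After 1 (visit(E)): cur=E back=1 fwd=0
After 2 (visit(Z)): cur=Z back=2 fwd=0
After 3 (visit(H)): cur=H back=3 fwd=0
After 4 (visit(M)): cur=M back=4 fwd=0
After 5 (visit(Q)): cur=Q back=5 fwd=0
After 6 (visit(G)): cur=G back=6 fwd=0

G 6 0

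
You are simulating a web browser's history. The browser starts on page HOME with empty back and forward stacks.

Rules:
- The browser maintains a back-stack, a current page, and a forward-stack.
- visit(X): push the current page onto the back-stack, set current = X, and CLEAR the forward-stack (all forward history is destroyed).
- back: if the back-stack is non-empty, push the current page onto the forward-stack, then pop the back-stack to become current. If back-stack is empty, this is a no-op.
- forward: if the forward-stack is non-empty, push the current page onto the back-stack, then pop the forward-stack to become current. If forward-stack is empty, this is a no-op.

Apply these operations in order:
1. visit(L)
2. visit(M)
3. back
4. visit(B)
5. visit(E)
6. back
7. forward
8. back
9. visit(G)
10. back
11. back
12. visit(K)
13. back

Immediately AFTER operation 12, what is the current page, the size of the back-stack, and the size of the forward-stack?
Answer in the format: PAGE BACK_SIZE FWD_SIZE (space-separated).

After 1 (visit(L)): cur=L back=1 fwd=0
After 2 (visit(M)): cur=M back=2 fwd=0
After 3 (back): cur=L back=1 fwd=1
After 4 (visit(B)): cur=B back=2 fwd=0
After 5 (visit(E)): cur=E back=3 fwd=0
After 6 (back): cur=B back=2 fwd=1
After 7 (forward): cur=E back=3 fwd=0
After 8 (back): cur=B back=2 fwd=1
After 9 (visit(G)): cur=G back=3 fwd=0
After 10 (back): cur=B back=2 fwd=1
After 11 (back): cur=L back=1 fwd=2
After 12 (visit(K)): cur=K back=2 fwd=0

K 2 0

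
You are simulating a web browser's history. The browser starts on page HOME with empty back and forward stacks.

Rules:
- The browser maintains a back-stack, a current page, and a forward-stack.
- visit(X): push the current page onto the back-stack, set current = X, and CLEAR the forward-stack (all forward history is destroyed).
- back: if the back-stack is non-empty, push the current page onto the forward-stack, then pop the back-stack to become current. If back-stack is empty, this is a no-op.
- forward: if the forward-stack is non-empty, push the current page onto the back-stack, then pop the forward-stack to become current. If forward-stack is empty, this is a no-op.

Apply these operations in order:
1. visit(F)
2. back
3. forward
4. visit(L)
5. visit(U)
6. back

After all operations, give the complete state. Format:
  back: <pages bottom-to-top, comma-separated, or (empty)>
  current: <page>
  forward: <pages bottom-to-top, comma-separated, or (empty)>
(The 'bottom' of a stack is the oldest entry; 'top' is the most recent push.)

After 1 (visit(F)): cur=F back=1 fwd=0
After 2 (back): cur=HOME back=0 fwd=1
After 3 (forward): cur=F back=1 fwd=0
After 4 (visit(L)): cur=L back=2 fwd=0
After 5 (visit(U)): cur=U back=3 fwd=0
After 6 (back): cur=L back=2 fwd=1

Answer: back: HOME,F
current: L
forward: U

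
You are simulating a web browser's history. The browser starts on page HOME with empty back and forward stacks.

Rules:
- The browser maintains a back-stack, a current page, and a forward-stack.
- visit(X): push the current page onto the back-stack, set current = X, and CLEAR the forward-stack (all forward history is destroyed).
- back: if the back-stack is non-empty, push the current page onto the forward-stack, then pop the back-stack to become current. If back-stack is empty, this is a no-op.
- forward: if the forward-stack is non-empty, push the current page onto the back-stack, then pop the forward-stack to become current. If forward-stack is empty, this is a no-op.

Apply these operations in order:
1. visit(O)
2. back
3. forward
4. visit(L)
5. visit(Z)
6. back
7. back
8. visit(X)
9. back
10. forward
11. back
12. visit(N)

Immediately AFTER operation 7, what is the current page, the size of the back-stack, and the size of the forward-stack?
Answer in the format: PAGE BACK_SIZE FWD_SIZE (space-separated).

After 1 (visit(O)): cur=O back=1 fwd=0
After 2 (back): cur=HOME back=0 fwd=1
After 3 (forward): cur=O back=1 fwd=0
After 4 (visit(L)): cur=L back=2 fwd=0
After 5 (visit(Z)): cur=Z back=3 fwd=0
After 6 (back): cur=L back=2 fwd=1
After 7 (back): cur=O back=1 fwd=2

O 1 2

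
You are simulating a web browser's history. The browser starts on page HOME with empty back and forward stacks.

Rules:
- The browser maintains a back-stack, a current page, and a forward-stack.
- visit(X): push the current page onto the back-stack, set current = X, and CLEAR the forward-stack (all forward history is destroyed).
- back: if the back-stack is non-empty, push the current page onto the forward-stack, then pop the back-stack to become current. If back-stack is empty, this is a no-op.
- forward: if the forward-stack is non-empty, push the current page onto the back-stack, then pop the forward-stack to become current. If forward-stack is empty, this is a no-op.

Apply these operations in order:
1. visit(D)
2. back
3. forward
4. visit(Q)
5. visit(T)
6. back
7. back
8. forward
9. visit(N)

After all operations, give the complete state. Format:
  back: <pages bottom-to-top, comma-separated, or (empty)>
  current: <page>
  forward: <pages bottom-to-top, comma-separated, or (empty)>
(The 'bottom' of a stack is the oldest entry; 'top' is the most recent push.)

After 1 (visit(D)): cur=D back=1 fwd=0
After 2 (back): cur=HOME back=0 fwd=1
After 3 (forward): cur=D back=1 fwd=0
After 4 (visit(Q)): cur=Q back=2 fwd=0
After 5 (visit(T)): cur=T back=3 fwd=0
After 6 (back): cur=Q back=2 fwd=1
After 7 (back): cur=D back=1 fwd=2
After 8 (forward): cur=Q back=2 fwd=1
After 9 (visit(N)): cur=N back=3 fwd=0

Answer: back: HOME,D,Q
current: N
forward: (empty)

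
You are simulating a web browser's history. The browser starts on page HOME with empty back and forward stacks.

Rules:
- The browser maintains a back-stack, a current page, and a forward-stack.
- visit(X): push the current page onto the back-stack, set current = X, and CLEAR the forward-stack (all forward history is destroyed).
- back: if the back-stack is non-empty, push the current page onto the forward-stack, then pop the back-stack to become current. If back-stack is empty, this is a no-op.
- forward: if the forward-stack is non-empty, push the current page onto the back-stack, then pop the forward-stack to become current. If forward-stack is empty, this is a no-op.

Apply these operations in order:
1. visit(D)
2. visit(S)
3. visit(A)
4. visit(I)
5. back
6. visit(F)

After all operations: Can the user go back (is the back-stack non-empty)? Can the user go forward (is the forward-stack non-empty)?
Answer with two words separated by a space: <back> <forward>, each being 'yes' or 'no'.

Answer: yes no

Derivation:
After 1 (visit(D)): cur=D back=1 fwd=0
After 2 (visit(S)): cur=S back=2 fwd=0
After 3 (visit(A)): cur=A back=3 fwd=0
After 4 (visit(I)): cur=I back=4 fwd=0
After 5 (back): cur=A back=3 fwd=1
After 6 (visit(F)): cur=F back=4 fwd=0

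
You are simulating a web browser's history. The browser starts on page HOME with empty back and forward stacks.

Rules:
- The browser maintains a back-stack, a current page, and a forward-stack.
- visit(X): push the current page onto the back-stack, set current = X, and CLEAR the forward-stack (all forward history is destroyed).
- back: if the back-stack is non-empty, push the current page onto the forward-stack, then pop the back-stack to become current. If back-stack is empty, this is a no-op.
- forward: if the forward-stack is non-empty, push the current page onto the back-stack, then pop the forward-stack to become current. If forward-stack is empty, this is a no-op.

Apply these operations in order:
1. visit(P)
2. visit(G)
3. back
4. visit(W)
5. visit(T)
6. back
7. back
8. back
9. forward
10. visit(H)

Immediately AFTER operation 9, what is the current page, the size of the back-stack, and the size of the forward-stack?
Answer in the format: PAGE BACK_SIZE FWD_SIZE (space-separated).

After 1 (visit(P)): cur=P back=1 fwd=0
After 2 (visit(G)): cur=G back=2 fwd=0
After 3 (back): cur=P back=1 fwd=1
After 4 (visit(W)): cur=W back=2 fwd=0
After 5 (visit(T)): cur=T back=3 fwd=0
After 6 (back): cur=W back=2 fwd=1
After 7 (back): cur=P back=1 fwd=2
After 8 (back): cur=HOME back=0 fwd=3
After 9 (forward): cur=P back=1 fwd=2

P 1 2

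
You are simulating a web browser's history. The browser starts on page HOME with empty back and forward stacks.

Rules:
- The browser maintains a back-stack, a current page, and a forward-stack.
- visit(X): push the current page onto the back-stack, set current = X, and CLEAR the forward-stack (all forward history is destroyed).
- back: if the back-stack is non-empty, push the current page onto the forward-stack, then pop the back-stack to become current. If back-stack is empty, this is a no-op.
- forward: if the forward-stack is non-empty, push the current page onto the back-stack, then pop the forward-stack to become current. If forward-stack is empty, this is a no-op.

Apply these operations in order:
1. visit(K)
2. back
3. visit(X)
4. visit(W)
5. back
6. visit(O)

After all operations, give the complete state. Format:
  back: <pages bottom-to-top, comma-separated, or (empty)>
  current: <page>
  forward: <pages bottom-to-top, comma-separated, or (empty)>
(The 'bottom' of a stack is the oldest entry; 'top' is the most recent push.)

After 1 (visit(K)): cur=K back=1 fwd=0
After 2 (back): cur=HOME back=0 fwd=1
After 3 (visit(X)): cur=X back=1 fwd=0
After 4 (visit(W)): cur=W back=2 fwd=0
After 5 (back): cur=X back=1 fwd=1
After 6 (visit(O)): cur=O back=2 fwd=0

Answer: back: HOME,X
current: O
forward: (empty)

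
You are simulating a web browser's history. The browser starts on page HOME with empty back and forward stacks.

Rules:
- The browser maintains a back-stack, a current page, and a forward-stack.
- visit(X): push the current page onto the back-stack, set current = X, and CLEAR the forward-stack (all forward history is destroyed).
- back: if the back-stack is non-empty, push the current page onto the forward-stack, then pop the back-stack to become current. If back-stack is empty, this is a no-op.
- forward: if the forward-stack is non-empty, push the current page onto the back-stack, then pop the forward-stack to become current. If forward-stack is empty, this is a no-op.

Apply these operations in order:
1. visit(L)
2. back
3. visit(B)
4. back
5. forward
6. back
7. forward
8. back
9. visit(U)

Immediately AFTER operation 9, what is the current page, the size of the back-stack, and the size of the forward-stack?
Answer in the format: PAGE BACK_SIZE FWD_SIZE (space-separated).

After 1 (visit(L)): cur=L back=1 fwd=0
After 2 (back): cur=HOME back=0 fwd=1
After 3 (visit(B)): cur=B back=1 fwd=0
After 4 (back): cur=HOME back=0 fwd=1
After 5 (forward): cur=B back=1 fwd=0
After 6 (back): cur=HOME back=0 fwd=1
After 7 (forward): cur=B back=1 fwd=0
After 8 (back): cur=HOME back=0 fwd=1
After 9 (visit(U)): cur=U back=1 fwd=0

U 1 0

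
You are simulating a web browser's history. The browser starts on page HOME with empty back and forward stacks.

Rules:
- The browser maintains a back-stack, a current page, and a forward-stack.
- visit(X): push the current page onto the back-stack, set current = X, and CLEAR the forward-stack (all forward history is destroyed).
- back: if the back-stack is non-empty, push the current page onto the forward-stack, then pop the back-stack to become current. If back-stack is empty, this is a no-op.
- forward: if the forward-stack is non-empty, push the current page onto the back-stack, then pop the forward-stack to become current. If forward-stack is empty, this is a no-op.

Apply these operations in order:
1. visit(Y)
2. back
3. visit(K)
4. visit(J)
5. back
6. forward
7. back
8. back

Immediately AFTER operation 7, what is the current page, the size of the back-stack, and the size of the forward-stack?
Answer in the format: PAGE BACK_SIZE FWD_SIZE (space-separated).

After 1 (visit(Y)): cur=Y back=1 fwd=0
After 2 (back): cur=HOME back=0 fwd=1
After 3 (visit(K)): cur=K back=1 fwd=0
After 4 (visit(J)): cur=J back=2 fwd=0
After 5 (back): cur=K back=1 fwd=1
After 6 (forward): cur=J back=2 fwd=0
After 7 (back): cur=K back=1 fwd=1

K 1 1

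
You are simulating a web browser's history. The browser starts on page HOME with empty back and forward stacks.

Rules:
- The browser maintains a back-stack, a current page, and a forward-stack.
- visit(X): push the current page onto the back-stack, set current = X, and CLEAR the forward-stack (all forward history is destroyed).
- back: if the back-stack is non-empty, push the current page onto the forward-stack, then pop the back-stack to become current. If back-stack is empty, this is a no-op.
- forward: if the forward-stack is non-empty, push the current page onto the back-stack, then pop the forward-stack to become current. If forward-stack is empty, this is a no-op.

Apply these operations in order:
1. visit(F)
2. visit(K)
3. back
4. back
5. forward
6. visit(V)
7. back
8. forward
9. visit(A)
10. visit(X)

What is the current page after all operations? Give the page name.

After 1 (visit(F)): cur=F back=1 fwd=0
After 2 (visit(K)): cur=K back=2 fwd=0
After 3 (back): cur=F back=1 fwd=1
After 4 (back): cur=HOME back=0 fwd=2
After 5 (forward): cur=F back=1 fwd=1
After 6 (visit(V)): cur=V back=2 fwd=0
After 7 (back): cur=F back=1 fwd=1
After 8 (forward): cur=V back=2 fwd=0
After 9 (visit(A)): cur=A back=3 fwd=0
After 10 (visit(X)): cur=X back=4 fwd=0

Answer: X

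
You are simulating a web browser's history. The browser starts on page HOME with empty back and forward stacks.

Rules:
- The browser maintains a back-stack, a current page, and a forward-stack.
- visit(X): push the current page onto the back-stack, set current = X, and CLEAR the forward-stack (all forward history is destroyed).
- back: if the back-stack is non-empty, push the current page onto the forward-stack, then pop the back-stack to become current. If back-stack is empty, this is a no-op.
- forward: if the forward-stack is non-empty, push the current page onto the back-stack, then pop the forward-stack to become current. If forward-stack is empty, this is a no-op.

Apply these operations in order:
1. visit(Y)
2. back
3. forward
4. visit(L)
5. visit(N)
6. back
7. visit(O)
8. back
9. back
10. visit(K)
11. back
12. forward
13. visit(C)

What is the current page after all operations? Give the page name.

After 1 (visit(Y)): cur=Y back=1 fwd=0
After 2 (back): cur=HOME back=0 fwd=1
After 3 (forward): cur=Y back=1 fwd=0
After 4 (visit(L)): cur=L back=2 fwd=0
After 5 (visit(N)): cur=N back=3 fwd=0
After 6 (back): cur=L back=2 fwd=1
After 7 (visit(O)): cur=O back=3 fwd=0
After 8 (back): cur=L back=2 fwd=1
After 9 (back): cur=Y back=1 fwd=2
After 10 (visit(K)): cur=K back=2 fwd=0
After 11 (back): cur=Y back=1 fwd=1
After 12 (forward): cur=K back=2 fwd=0
After 13 (visit(C)): cur=C back=3 fwd=0

Answer: C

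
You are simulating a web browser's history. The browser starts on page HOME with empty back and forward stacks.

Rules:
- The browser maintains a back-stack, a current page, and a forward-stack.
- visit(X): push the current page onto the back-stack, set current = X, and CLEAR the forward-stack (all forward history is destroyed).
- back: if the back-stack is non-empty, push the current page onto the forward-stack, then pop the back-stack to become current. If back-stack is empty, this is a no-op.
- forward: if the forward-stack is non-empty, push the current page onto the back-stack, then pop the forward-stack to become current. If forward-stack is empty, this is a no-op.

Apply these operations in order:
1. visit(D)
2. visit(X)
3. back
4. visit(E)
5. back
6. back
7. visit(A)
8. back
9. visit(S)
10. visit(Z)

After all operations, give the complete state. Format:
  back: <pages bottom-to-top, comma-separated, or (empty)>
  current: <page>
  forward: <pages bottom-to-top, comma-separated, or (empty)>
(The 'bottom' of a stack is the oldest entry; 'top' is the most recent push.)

After 1 (visit(D)): cur=D back=1 fwd=0
After 2 (visit(X)): cur=X back=2 fwd=0
After 3 (back): cur=D back=1 fwd=1
After 4 (visit(E)): cur=E back=2 fwd=0
After 5 (back): cur=D back=1 fwd=1
After 6 (back): cur=HOME back=0 fwd=2
After 7 (visit(A)): cur=A back=1 fwd=0
After 8 (back): cur=HOME back=0 fwd=1
After 9 (visit(S)): cur=S back=1 fwd=0
After 10 (visit(Z)): cur=Z back=2 fwd=0

Answer: back: HOME,S
current: Z
forward: (empty)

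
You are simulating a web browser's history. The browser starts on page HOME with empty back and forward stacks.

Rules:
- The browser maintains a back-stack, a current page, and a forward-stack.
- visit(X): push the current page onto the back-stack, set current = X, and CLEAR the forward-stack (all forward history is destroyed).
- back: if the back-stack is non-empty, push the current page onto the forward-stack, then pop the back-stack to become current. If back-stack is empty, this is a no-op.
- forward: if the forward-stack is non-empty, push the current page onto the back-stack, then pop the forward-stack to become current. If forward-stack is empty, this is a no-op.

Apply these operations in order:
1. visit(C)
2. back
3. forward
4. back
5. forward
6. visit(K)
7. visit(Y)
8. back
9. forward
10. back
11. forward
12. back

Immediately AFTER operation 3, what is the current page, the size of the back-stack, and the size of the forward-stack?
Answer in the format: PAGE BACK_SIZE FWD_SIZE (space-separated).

After 1 (visit(C)): cur=C back=1 fwd=0
After 2 (back): cur=HOME back=0 fwd=1
After 3 (forward): cur=C back=1 fwd=0

C 1 0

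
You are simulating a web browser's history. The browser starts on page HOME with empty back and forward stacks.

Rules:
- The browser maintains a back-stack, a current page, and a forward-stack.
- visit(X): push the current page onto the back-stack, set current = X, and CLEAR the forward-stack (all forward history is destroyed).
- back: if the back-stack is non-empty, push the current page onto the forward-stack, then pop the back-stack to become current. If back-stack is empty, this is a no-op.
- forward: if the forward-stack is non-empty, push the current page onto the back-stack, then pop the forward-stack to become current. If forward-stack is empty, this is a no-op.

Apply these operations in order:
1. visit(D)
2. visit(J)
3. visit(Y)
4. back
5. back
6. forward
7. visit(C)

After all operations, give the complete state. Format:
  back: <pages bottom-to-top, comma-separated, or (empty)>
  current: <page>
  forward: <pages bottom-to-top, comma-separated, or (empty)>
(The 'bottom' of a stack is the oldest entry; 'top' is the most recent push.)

After 1 (visit(D)): cur=D back=1 fwd=0
After 2 (visit(J)): cur=J back=2 fwd=0
After 3 (visit(Y)): cur=Y back=3 fwd=0
After 4 (back): cur=J back=2 fwd=1
After 5 (back): cur=D back=1 fwd=2
After 6 (forward): cur=J back=2 fwd=1
After 7 (visit(C)): cur=C back=3 fwd=0

Answer: back: HOME,D,J
current: C
forward: (empty)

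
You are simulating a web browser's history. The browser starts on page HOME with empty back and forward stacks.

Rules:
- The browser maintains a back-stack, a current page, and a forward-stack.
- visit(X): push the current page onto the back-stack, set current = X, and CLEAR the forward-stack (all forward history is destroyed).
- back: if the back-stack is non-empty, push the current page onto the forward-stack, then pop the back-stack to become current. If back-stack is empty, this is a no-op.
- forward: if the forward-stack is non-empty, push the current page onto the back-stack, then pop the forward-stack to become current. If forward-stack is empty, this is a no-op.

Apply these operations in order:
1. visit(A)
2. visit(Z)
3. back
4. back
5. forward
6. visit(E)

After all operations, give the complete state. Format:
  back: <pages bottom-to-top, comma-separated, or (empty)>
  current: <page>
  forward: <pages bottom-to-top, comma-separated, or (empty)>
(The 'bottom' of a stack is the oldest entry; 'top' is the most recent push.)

After 1 (visit(A)): cur=A back=1 fwd=0
After 2 (visit(Z)): cur=Z back=2 fwd=0
After 3 (back): cur=A back=1 fwd=1
After 4 (back): cur=HOME back=0 fwd=2
After 5 (forward): cur=A back=1 fwd=1
After 6 (visit(E)): cur=E back=2 fwd=0

Answer: back: HOME,A
current: E
forward: (empty)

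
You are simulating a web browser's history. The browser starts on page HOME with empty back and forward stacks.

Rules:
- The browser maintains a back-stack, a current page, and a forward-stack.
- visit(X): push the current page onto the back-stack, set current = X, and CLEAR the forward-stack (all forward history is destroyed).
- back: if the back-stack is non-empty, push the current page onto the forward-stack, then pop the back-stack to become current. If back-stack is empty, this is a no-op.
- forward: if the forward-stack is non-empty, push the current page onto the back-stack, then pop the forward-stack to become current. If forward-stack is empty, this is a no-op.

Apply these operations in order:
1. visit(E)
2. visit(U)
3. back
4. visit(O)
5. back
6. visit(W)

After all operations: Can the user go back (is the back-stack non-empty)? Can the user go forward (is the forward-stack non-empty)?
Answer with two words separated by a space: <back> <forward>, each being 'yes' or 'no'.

Answer: yes no

Derivation:
After 1 (visit(E)): cur=E back=1 fwd=0
After 2 (visit(U)): cur=U back=2 fwd=0
After 3 (back): cur=E back=1 fwd=1
After 4 (visit(O)): cur=O back=2 fwd=0
After 5 (back): cur=E back=1 fwd=1
After 6 (visit(W)): cur=W back=2 fwd=0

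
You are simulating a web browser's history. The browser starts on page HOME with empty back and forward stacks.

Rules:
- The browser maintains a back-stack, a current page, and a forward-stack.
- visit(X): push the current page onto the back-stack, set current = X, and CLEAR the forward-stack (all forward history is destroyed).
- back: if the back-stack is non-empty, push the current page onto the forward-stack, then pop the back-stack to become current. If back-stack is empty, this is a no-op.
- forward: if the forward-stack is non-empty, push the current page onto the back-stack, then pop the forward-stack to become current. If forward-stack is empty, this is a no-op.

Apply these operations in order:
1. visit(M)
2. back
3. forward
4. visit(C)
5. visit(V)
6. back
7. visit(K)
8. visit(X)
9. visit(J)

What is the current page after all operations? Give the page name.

Answer: J

Derivation:
After 1 (visit(M)): cur=M back=1 fwd=0
After 2 (back): cur=HOME back=0 fwd=1
After 3 (forward): cur=M back=1 fwd=0
After 4 (visit(C)): cur=C back=2 fwd=0
After 5 (visit(V)): cur=V back=3 fwd=0
After 6 (back): cur=C back=2 fwd=1
After 7 (visit(K)): cur=K back=3 fwd=0
After 8 (visit(X)): cur=X back=4 fwd=0
After 9 (visit(J)): cur=J back=5 fwd=0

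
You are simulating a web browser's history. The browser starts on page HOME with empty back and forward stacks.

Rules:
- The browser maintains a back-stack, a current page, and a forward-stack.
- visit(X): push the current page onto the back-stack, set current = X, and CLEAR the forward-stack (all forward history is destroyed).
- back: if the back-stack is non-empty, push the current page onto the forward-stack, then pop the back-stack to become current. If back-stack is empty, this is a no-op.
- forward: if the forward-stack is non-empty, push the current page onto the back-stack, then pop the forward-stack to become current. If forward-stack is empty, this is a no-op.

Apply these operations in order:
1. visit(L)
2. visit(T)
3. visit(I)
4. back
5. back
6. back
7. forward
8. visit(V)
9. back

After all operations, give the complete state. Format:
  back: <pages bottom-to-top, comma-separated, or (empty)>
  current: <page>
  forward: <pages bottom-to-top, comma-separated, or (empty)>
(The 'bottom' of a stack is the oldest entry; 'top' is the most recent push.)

After 1 (visit(L)): cur=L back=1 fwd=0
After 2 (visit(T)): cur=T back=2 fwd=0
After 3 (visit(I)): cur=I back=3 fwd=0
After 4 (back): cur=T back=2 fwd=1
After 5 (back): cur=L back=1 fwd=2
After 6 (back): cur=HOME back=0 fwd=3
After 7 (forward): cur=L back=1 fwd=2
After 8 (visit(V)): cur=V back=2 fwd=0
After 9 (back): cur=L back=1 fwd=1

Answer: back: HOME
current: L
forward: V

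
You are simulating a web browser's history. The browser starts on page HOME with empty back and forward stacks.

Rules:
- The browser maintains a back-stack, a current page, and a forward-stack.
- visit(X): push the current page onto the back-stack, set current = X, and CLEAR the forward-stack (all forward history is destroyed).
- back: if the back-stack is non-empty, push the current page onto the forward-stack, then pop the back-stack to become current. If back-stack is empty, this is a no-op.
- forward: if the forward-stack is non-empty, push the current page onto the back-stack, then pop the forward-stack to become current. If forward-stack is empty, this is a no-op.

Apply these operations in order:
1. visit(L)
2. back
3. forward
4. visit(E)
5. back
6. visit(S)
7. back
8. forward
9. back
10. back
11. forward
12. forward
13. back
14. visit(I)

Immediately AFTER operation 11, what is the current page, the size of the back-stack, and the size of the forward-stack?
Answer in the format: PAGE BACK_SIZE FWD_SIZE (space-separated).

After 1 (visit(L)): cur=L back=1 fwd=0
After 2 (back): cur=HOME back=0 fwd=1
After 3 (forward): cur=L back=1 fwd=0
After 4 (visit(E)): cur=E back=2 fwd=0
After 5 (back): cur=L back=1 fwd=1
After 6 (visit(S)): cur=S back=2 fwd=0
After 7 (back): cur=L back=1 fwd=1
After 8 (forward): cur=S back=2 fwd=0
After 9 (back): cur=L back=1 fwd=1
After 10 (back): cur=HOME back=0 fwd=2
After 11 (forward): cur=L back=1 fwd=1

L 1 1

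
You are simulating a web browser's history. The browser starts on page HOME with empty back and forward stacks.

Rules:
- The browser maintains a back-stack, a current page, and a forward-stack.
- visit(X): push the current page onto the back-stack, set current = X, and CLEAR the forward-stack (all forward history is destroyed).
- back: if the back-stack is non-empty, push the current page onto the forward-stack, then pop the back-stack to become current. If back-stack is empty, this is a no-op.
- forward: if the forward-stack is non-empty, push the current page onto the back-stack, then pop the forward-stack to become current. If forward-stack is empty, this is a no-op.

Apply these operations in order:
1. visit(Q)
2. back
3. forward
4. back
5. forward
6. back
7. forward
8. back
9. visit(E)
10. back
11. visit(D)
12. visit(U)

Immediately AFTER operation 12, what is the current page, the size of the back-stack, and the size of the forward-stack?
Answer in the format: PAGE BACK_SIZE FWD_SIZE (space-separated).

After 1 (visit(Q)): cur=Q back=1 fwd=0
After 2 (back): cur=HOME back=0 fwd=1
After 3 (forward): cur=Q back=1 fwd=0
After 4 (back): cur=HOME back=0 fwd=1
After 5 (forward): cur=Q back=1 fwd=0
After 6 (back): cur=HOME back=0 fwd=1
After 7 (forward): cur=Q back=1 fwd=0
After 8 (back): cur=HOME back=0 fwd=1
After 9 (visit(E)): cur=E back=1 fwd=0
After 10 (back): cur=HOME back=0 fwd=1
After 11 (visit(D)): cur=D back=1 fwd=0
After 12 (visit(U)): cur=U back=2 fwd=0

U 2 0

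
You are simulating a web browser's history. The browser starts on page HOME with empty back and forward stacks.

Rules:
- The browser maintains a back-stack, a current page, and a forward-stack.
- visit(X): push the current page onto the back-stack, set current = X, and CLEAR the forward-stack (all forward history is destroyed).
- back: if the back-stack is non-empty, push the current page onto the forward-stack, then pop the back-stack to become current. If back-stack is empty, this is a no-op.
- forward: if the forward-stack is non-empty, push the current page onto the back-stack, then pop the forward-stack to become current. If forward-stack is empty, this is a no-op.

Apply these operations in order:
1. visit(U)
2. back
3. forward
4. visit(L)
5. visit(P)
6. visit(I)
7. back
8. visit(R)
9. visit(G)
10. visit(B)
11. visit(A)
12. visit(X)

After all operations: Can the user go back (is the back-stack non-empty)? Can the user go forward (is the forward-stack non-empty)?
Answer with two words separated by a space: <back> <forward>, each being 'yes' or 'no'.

Answer: yes no

Derivation:
After 1 (visit(U)): cur=U back=1 fwd=0
After 2 (back): cur=HOME back=0 fwd=1
After 3 (forward): cur=U back=1 fwd=0
After 4 (visit(L)): cur=L back=2 fwd=0
After 5 (visit(P)): cur=P back=3 fwd=0
After 6 (visit(I)): cur=I back=4 fwd=0
After 7 (back): cur=P back=3 fwd=1
After 8 (visit(R)): cur=R back=4 fwd=0
After 9 (visit(G)): cur=G back=5 fwd=0
After 10 (visit(B)): cur=B back=6 fwd=0
After 11 (visit(A)): cur=A back=7 fwd=0
After 12 (visit(X)): cur=X back=8 fwd=0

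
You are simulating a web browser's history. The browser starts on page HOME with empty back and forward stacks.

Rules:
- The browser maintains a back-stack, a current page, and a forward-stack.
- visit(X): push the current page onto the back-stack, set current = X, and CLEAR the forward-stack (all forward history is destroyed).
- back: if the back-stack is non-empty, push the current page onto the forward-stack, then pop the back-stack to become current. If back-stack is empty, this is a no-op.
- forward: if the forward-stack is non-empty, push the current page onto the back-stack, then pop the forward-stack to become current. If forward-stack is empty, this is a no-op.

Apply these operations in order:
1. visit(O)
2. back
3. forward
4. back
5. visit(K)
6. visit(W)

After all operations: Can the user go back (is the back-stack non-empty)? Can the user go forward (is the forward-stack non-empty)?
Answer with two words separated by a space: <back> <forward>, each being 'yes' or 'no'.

Answer: yes no

Derivation:
After 1 (visit(O)): cur=O back=1 fwd=0
After 2 (back): cur=HOME back=0 fwd=1
After 3 (forward): cur=O back=1 fwd=0
After 4 (back): cur=HOME back=0 fwd=1
After 5 (visit(K)): cur=K back=1 fwd=0
After 6 (visit(W)): cur=W back=2 fwd=0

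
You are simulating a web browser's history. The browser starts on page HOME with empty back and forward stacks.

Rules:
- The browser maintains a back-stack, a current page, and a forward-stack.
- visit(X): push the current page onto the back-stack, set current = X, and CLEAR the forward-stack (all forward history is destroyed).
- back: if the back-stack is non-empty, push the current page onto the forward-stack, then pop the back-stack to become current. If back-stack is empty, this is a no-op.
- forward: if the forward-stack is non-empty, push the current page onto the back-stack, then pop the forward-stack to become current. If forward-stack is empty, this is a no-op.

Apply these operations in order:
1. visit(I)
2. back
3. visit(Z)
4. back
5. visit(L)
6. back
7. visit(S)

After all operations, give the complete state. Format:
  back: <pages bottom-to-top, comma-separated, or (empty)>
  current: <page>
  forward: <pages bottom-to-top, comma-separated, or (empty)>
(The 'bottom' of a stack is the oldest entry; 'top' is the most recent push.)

Answer: back: HOME
current: S
forward: (empty)

Derivation:
After 1 (visit(I)): cur=I back=1 fwd=0
After 2 (back): cur=HOME back=0 fwd=1
After 3 (visit(Z)): cur=Z back=1 fwd=0
After 4 (back): cur=HOME back=0 fwd=1
After 5 (visit(L)): cur=L back=1 fwd=0
After 6 (back): cur=HOME back=0 fwd=1
After 7 (visit(S)): cur=S back=1 fwd=0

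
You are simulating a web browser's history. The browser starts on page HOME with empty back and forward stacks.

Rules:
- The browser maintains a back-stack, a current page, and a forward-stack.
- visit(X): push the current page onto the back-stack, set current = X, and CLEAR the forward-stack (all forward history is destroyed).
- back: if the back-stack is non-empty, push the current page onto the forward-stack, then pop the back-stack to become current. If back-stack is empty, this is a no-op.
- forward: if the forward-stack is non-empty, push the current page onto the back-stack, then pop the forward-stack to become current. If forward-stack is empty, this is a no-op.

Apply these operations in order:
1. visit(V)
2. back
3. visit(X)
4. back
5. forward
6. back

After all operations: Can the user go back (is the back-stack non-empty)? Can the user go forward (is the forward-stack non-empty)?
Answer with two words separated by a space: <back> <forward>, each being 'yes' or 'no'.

After 1 (visit(V)): cur=V back=1 fwd=0
After 2 (back): cur=HOME back=0 fwd=1
After 3 (visit(X)): cur=X back=1 fwd=0
After 4 (back): cur=HOME back=0 fwd=1
After 5 (forward): cur=X back=1 fwd=0
After 6 (back): cur=HOME back=0 fwd=1

Answer: no yes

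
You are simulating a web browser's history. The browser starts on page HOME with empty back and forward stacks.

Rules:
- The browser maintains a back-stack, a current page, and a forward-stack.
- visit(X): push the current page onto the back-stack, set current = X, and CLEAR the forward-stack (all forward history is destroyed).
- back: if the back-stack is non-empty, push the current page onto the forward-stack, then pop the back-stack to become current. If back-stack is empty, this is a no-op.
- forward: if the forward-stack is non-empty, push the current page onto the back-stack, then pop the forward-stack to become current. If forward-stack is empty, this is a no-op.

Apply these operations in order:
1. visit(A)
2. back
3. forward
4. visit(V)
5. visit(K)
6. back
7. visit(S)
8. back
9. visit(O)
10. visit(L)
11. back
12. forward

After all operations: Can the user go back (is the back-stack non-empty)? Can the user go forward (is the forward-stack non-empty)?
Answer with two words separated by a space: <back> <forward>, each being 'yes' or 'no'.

After 1 (visit(A)): cur=A back=1 fwd=0
After 2 (back): cur=HOME back=0 fwd=1
After 3 (forward): cur=A back=1 fwd=0
After 4 (visit(V)): cur=V back=2 fwd=0
After 5 (visit(K)): cur=K back=3 fwd=0
After 6 (back): cur=V back=2 fwd=1
After 7 (visit(S)): cur=S back=3 fwd=0
After 8 (back): cur=V back=2 fwd=1
After 9 (visit(O)): cur=O back=3 fwd=0
After 10 (visit(L)): cur=L back=4 fwd=0
After 11 (back): cur=O back=3 fwd=1
After 12 (forward): cur=L back=4 fwd=0

Answer: yes no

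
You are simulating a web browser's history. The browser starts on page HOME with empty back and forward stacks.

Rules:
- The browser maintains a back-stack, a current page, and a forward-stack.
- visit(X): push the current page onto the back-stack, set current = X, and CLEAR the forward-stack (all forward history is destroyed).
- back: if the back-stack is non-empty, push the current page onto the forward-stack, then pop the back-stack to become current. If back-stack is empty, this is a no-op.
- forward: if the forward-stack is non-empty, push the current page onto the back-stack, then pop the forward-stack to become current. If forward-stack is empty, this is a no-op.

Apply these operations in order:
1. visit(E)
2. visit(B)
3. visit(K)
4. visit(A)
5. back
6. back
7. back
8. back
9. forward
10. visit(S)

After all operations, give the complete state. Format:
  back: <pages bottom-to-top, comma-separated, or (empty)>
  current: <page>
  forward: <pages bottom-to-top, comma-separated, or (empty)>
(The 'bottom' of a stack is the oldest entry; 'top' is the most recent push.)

Answer: back: HOME,E
current: S
forward: (empty)

Derivation:
After 1 (visit(E)): cur=E back=1 fwd=0
After 2 (visit(B)): cur=B back=2 fwd=0
After 3 (visit(K)): cur=K back=3 fwd=0
After 4 (visit(A)): cur=A back=4 fwd=0
After 5 (back): cur=K back=3 fwd=1
After 6 (back): cur=B back=2 fwd=2
After 7 (back): cur=E back=1 fwd=3
After 8 (back): cur=HOME back=0 fwd=4
After 9 (forward): cur=E back=1 fwd=3
After 10 (visit(S)): cur=S back=2 fwd=0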